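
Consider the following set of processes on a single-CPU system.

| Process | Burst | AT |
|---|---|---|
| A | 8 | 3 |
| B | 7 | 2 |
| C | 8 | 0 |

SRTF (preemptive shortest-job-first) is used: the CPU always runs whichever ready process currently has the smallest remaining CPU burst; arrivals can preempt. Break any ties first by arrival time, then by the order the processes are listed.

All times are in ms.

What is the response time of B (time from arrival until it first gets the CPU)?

6

Schedule: | C 0-8 | B 8-15 | A 15-23 |
Completion: A=23  B=15  C=8
Response(B) = first start − arrival = 8 − 2 = 6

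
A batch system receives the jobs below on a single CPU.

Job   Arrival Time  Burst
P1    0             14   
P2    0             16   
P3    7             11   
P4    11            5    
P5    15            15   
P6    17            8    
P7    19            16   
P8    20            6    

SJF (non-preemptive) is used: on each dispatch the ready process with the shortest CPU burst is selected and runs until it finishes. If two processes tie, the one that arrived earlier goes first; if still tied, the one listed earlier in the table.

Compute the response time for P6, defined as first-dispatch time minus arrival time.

2

Timeline: | P1 0-14 | P4 14-19 | P6 19-27 | P8 27-33 | P3 33-44 | P5 44-59 | P2 59-75 | P7 75-91 |
Completion: P1=14  P2=75  P3=44  P4=19  P5=59  P6=27  P7=91  P8=33
Response(P6) = first start − arrival = 19 − 17 = 2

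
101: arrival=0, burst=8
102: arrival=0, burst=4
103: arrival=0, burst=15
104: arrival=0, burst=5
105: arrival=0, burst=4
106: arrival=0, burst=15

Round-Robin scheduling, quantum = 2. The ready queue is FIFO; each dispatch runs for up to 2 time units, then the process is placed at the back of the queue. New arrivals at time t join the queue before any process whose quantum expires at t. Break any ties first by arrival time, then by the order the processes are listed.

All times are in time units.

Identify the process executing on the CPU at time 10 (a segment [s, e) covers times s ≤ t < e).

Timeline: | 101 0-2 | 102 2-4 | 103 4-6 | 104 6-8 | 105 8-10 | 106 10-12 | 101 12-14 | 102 14-16 | 103 16-18 | 104 18-20 | 105 20-22 | 106 22-24 | 101 24-26 | 103 26-28 | 104 28-29 | 106 29-31 | 101 31-33 | 103 33-35 | 106 35-37 | 103 37-39 | 106 39-41 | 103 41-43 | 106 43-45 | 103 45-47 | 106 47-49 | 103 49-50 | 106 50-51 |
Completion: 101=33  102=16  103=50  104=29  105=22  106=51
Turnaround (C−A): 101=33  102=16  103=50  104=29  105=22  106=51

106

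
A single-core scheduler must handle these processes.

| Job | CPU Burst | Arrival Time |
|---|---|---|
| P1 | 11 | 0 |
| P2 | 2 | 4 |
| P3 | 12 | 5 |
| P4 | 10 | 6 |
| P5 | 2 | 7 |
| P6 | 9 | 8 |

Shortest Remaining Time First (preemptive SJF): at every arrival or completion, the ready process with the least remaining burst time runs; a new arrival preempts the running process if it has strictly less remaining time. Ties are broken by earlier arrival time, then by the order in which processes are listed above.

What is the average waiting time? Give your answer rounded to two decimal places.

9.67

Gantt: | P1 0-4 | P2 4-6 | P1 6-7 | P5 7-9 | P1 9-15 | P6 15-24 | P4 24-34 | P3 34-46 |
Completion: P1=15  P2=6  P3=46  P4=34  P5=9  P6=24
Waiting times: P1=4, P2=0, P3=29, P4=18, P5=0, P6=7
Average waiting = (4+0+29+18+0+7) / 6 = 58/6 = 9.67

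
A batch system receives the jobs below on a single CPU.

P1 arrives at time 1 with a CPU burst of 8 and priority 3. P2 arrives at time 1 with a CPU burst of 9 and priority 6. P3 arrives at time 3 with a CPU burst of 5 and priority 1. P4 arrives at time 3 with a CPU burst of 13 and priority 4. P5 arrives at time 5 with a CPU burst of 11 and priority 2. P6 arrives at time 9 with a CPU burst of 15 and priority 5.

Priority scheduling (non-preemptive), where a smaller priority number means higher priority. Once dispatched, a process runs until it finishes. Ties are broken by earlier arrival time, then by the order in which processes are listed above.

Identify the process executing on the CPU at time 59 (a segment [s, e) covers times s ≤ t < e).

P2

Gantt: | idle 0-1 | P1 1-9 | P3 9-14 | P5 14-25 | P4 25-38 | P6 38-53 | P2 53-62 |
Completion: P1=9  P2=62  P3=14  P4=38  P5=25  P6=53
Turnaround (C−A): P1=8  P2=61  P3=11  P4=35  P5=20  P6=44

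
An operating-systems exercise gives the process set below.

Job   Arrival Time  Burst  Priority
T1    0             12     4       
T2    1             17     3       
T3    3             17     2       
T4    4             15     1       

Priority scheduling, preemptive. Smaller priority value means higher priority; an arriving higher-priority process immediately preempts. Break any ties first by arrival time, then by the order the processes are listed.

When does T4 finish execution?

19

Timeline: | T1 0-1 | T2 1-3 | T3 3-4 | T4 4-19 | T3 19-35 | T2 35-50 | T1 50-61 |
Completion: T1=61  T2=50  T3=35  T4=19
Turnaround (C−A): T1=61  T2=49  T3=32  T4=15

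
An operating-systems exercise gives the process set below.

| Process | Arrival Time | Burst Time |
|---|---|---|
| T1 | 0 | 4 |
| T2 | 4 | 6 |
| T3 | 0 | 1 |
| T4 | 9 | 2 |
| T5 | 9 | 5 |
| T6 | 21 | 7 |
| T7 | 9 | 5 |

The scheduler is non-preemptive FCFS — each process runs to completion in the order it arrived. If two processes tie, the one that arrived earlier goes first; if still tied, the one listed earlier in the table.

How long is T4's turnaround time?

4

Schedule: | T1 0-4 | T3 4-5 | T2 5-11 | T4 11-13 | T5 13-18 | T7 18-23 | T6 23-30 |
Completion: T1=4  T2=11  T3=5  T4=13  T5=18  T6=30  T7=23
Turnaround (C−A): T1=4  T2=7  T3=5  T4=4  T5=9  T6=9  T7=14
Turnaround(T4) = completion − arrival = 13 − 9 = 4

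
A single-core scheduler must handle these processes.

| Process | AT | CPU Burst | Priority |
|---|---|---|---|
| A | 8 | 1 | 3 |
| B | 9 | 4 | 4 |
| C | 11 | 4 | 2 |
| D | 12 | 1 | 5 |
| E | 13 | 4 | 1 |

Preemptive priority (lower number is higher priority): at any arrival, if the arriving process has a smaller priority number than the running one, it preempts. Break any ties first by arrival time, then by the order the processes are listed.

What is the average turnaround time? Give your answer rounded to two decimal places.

7.00

Schedule: | idle 0-8 | A 8-9 | B 9-11 | C 11-13 | E 13-17 | C 17-19 | B 19-21 | D 21-22 |
Completion: A=9  B=21  C=19  D=22  E=17
Turnaround times: A=1, B=12, C=8, D=10, E=4
Average turnaround = (1+12+8+10+4) / 5 = 35/5 = 7.00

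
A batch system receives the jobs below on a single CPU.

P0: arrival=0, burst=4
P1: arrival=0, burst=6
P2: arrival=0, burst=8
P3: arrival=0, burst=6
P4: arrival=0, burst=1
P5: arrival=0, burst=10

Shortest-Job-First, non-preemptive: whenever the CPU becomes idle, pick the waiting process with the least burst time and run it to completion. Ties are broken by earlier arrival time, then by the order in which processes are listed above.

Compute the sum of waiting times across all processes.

Gantt: | P4 0-1 | P0 1-5 | P1 5-11 | P3 11-17 | P2 17-25 | P5 25-35 |
Completion: P0=5  P1=11  P2=25  P3=17  P4=1  P5=35
Turnaround (C−A): P0=5  P1=11  P2=25  P3=17  P4=1  P5=35
Waiting = turnaround − burst: P0=1, P1=5, P2=17, P3=11, P4=0, P5=25
Total waiting = 1 + 5 + 17 + 11 + 0 + 25 = 59

59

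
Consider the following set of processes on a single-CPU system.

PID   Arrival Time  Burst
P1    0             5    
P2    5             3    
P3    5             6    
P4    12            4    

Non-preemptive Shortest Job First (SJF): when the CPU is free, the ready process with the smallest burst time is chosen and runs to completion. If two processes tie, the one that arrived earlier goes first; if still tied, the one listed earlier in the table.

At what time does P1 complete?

Gantt: | P1 0-5 | P2 5-8 | P3 8-14 | P4 14-18 |
Completion: P1=5  P2=8  P3=14  P4=18
Turnaround (C−A): P1=5  P2=3  P3=9  P4=6

5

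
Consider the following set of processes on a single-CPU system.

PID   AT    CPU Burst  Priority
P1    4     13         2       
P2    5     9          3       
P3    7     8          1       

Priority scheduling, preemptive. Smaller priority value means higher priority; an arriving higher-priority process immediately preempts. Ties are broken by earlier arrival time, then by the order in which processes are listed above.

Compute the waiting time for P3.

0

Schedule: | idle 0-4 | P1 4-7 | P3 7-15 | P1 15-25 | P2 25-34 |
Completion: P1=25  P2=34  P3=15
Waiting(P3) = turnaround − burst = 8 − 8 = 0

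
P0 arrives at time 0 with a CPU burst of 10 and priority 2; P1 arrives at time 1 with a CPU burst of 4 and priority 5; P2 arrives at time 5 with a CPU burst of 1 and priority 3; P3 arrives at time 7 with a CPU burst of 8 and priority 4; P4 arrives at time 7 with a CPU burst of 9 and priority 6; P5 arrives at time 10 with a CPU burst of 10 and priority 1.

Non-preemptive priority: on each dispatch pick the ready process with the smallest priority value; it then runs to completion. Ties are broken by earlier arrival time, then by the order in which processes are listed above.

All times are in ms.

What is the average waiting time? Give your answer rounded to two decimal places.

13.83

Schedule: | P0 0-10 | P5 10-20 | P2 20-21 | P3 21-29 | P1 29-33 | P4 33-42 |
Completion: P0=10  P1=33  P2=21  P3=29  P4=42  P5=20
Turnaround (C−A): P0=10  P1=32  P2=16  P3=22  P4=35  P5=10
Waiting times: P0=0, P1=28, P2=15, P3=14, P4=26, P5=0
Average waiting = (0+28+15+14+26+0) / 6 = 83/6 = 13.83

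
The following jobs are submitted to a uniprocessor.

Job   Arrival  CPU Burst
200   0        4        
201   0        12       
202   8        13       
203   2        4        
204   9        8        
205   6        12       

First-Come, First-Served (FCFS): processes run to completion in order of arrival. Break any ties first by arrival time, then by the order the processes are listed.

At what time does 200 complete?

4

Schedule: | 200 0-4 | 201 4-16 | 203 16-20 | 205 20-32 | 202 32-45 | 204 45-53 |
Completion: 200=4  201=16  202=45  203=20  204=53  205=32
Turnaround (C−A): 200=4  201=16  202=37  203=18  204=44  205=26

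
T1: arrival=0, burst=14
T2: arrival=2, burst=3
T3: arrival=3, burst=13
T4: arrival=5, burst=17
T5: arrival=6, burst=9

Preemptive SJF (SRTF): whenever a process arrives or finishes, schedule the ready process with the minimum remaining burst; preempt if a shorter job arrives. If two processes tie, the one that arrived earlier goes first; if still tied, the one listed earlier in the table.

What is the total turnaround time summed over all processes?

Timeline: | T1 0-2 | T2 2-5 | T1 5-6 | T5 6-15 | T1 15-26 | T3 26-39 | T4 39-56 |
Completion: T1=26  T2=5  T3=39  T4=56  T5=15
Turnaround (C−A): T1=26  T2=3  T3=36  T4=51  T5=9
Turnaround = completion − arrival: T1=26, T2=3, T3=36, T4=51, T5=9
Total turnaround = 26 + 3 + 36 + 51 + 9 = 125

125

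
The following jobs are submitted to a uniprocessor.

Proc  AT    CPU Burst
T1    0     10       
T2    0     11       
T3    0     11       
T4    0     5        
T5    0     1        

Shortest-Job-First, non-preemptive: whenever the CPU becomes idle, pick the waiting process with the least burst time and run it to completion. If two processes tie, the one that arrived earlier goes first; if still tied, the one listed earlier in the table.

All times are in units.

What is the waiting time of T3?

Schedule: | T5 0-1 | T4 1-6 | T1 6-16 | T2 16-27 | T3 27-38 |
Completion: T1=16  T2=27  T3=38  T4=6  T5=1
Turnaround (C−A): T1=16  T2=27  T3=38  T4=6  T5=1
Waiting(T3) = turnaround − burst = 38 − 11 = 27

27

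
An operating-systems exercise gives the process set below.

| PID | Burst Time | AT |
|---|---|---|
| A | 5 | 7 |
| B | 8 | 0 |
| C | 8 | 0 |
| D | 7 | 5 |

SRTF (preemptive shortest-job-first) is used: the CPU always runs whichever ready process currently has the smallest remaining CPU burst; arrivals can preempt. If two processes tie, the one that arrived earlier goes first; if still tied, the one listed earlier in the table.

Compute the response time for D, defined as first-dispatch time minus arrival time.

8

Schedule: | B 0-8 | A 8-13 | D 13-20 | C 20-28 |
Completion: A=13  B=8  C=28  D=20
Response(D) = first start − arrival = 13 − 5 = 8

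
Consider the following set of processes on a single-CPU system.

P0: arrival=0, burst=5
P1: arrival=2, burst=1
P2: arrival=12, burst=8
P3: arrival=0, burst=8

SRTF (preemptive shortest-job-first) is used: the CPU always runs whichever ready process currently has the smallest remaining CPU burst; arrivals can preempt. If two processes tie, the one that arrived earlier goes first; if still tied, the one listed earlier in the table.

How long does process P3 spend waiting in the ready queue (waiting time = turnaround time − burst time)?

Gantt: | P0 0-2 | P1 2-3 | P0 3-6 | P3 6-14 | P2 14-22 |
Completion: P0=6  P1=3  P2=22  P3=14
Waiting(P3) = turnaround − burst = 14 − 8 = 6

6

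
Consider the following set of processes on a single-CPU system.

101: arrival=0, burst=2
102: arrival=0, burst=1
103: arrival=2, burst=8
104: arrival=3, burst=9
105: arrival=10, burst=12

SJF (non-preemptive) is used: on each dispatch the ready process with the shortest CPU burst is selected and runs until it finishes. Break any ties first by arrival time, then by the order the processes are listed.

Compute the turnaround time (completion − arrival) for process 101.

Schedule: | 102 0-1 | 101 1-3 | 103 3-11 | 104 11-20 | 105 20-32 |
Completion: 101=3  102=1  103=11  104=20  105=32
Turnaround (C−A): 101=3  102=1  103=9  104=17  105=22
Turnaround(101) = completion − arrival = 3 − 0 = 3

3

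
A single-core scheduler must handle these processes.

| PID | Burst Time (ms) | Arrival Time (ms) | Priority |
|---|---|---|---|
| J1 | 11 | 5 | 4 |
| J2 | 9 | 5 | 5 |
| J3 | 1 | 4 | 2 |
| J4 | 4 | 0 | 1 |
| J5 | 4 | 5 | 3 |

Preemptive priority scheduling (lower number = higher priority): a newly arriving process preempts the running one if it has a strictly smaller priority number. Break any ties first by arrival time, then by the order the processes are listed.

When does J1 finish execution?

Schedule: | J4 0-4 | J3 4-5 | J5 5-9 | J1 9-20 | J2 20-29 |
Completion: J1=20  J2=29  J3=5  J4=4  J5=9
Turnaround (C−A): J1=15  J2=24  J3=1  J4=4  J5=4

20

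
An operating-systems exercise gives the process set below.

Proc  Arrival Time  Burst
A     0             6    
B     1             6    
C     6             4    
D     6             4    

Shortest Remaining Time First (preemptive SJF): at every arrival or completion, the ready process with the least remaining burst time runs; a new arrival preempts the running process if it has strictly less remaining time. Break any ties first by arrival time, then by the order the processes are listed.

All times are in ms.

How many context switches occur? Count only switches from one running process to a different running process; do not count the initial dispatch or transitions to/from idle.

Timeline: | A 0-6 | C 6-10 | D 10-14 | B 14-20 |
Completion: A=6  B=20  C=10  D=14

3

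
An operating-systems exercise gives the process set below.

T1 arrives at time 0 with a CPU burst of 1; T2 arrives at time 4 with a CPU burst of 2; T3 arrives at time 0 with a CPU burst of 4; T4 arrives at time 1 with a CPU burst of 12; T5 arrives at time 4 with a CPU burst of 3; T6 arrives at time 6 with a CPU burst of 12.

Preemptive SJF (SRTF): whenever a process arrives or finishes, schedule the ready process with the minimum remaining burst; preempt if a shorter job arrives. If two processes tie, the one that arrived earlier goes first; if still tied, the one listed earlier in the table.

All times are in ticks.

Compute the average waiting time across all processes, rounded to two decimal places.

Schedule: | T1 0-1 | T3 1-5 | T2 5-7 | T5 7-10 | T4 10-22 | T6 22-34 |
Completion: T1=1  T2=7  T3=5  T4=22  T5=10  T6=34
Turnaround (C−A): T1=1  T2=3  T3=5  T4=21  T5=6  T6=28
Waiting times: T1=0, T2=1, T3=1, T4=9, T5=3, T6=16
Average waiting = (0+1+1+9+3+16) / 6 = 30/6 = 5.00

5.00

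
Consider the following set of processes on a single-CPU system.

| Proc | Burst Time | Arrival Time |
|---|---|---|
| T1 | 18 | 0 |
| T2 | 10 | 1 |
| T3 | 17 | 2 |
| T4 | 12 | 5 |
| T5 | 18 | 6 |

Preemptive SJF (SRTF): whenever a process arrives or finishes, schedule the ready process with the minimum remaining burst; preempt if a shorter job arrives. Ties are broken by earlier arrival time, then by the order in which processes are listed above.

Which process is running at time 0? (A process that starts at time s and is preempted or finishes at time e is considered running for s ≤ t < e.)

Schedule: | T1 0-1 | T2 1-11 | T4 11-23 | T1 23-40 | T3 40-57 | T5 57-75 |
Completion: T1=40  T2=11  T3=57  T4=23  T5=75
Turnaround (C−A): T1=40  T2=10  T3=55  T4=18  T5=69

T1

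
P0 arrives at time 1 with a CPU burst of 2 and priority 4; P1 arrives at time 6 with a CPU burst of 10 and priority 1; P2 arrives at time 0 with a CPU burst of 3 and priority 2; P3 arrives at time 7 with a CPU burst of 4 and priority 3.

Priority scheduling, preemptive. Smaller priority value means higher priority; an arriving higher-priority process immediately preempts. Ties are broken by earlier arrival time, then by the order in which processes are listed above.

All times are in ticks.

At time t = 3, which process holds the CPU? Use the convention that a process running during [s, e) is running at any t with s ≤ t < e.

Timeline: | P2 0-3 | P0 3-5 | idle 5-6 | P1 6-16 | P3 16-20 |
Completion: P0=5  P1=16  P2=3  P3=20

P0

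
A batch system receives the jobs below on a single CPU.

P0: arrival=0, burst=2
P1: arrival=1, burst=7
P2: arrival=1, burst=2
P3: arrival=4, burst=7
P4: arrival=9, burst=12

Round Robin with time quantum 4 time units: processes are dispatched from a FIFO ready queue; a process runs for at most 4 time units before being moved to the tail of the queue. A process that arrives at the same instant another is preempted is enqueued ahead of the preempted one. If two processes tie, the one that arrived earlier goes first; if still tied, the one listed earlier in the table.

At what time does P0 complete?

2

Timeline: | P0 0-2 | P1 2-6 | P2 6-8 | P3 8-12 | P1 12-15 | P4 15-19 | P3 19-22 | P4 22-30 |
Completion: P0=2  P1=15  P2=8  P3=22  P4=30
Turnaround (C−A): P0=2  P1=14  P2=7  P3=18  P4=21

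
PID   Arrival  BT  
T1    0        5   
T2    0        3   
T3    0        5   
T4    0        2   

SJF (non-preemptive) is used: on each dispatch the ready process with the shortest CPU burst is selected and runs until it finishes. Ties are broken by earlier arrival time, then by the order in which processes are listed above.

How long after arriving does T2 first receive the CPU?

Timeline: | T4 0-2 | T2 2-5 | T1 5-10 | T3 10-15 |
Completion: T1=10  T2=5  T3=15  T4=2
Turnaround (C−A): T1=10  T2=5  T3=15  T4=2
Response(T2) = first start − arrival = 2 − 0 = 2

2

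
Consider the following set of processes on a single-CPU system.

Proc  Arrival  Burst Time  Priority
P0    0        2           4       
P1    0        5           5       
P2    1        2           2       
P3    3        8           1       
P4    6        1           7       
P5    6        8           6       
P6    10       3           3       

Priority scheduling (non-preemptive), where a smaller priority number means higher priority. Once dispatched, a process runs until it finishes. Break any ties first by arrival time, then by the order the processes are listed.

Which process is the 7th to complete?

P4

Gantt: | P0 0-2 | P2 2-4 | P3 4-12 | P6 12-15 | P1 15-20 | P5 20-28 | P4 28-29 |
Completion: P0=2  P1=20  P2=4  P3=12  P4=29  P5=28  P6=15
Finish order: P0 → P2 → P3 → P6 → P1 → P5 → P4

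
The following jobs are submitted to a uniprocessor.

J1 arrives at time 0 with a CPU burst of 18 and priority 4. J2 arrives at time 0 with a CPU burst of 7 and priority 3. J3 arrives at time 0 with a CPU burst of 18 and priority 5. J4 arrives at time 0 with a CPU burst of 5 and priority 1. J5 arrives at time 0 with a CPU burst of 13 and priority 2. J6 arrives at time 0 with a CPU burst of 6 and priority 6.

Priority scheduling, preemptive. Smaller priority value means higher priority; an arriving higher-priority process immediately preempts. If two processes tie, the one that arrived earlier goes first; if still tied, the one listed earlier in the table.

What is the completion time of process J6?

Gantt: | J4 0-5 | J5 5-18 | J2 18-25 | J1 25-43 | J3 43-61 | J6 61-67 |
Completion: J1=43  J2=25  J3=61  J4=5  J5=18  J6=67
Turnaround (C−A): J1=43  J2=25  J3=61  J4=5  J5=18  J6=67

67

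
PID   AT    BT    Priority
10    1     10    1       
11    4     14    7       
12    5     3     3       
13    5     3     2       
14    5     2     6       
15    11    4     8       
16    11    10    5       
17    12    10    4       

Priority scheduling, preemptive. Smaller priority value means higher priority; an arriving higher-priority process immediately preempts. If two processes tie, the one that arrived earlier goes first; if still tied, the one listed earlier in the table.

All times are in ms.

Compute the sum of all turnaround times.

201

Schedule: | idle 0-1 | 10 1-11 | 13 11-14 | 12 14-17 | 17 17-27 | 16 27-37 | 14 37-39 | 11 39-53 | 15 53-57 |
Completion: 10=11  11=53  12=17  13=14  14=39  15=57  16=37  17=27
Turnaround = completion − arrival: 10=10, 11=49, 12=12, 13=9, 14=34, 15=46, 16=26, 17=15
Total turnaround = 10 + 49 + 12 + 9 + 34 + 46 + 26 + 15 = 201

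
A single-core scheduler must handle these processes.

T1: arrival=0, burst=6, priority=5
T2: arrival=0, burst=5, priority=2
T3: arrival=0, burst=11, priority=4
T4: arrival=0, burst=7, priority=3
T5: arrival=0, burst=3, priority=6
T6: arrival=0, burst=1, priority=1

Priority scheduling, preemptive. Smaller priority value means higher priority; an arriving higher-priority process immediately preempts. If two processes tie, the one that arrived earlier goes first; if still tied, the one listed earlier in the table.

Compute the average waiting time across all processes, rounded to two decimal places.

Gantt: | T6 0-1 | T2 1-6 | T4 6-13 | T3 13-24 | T1 24-30 | T5 30-33 |
Completion: T1=30  T2=6  T3=24  T4=13  T5=33  T6=1
Turnaround (C−A): T1=30  T2=6  T3=24  T4=13  T5=33  T6=1
Waiting times: T1=24, T2=1, T3=13, T4=6, T5=30, T6=0
Average waiting = (24+1+13+6+30+0) / 6 = 74/6 = 12.33

12.33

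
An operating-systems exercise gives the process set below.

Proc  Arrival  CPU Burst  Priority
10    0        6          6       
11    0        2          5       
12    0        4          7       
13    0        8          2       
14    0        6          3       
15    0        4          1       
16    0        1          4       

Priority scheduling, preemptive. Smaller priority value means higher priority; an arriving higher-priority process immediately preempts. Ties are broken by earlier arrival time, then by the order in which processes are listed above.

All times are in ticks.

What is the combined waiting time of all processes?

Timeline: | 15 0-4 | 13 4-12 | 14 12-18 | 16 18-19 | 11 19-21 | 10 21-27 | 12 27-31 |
Completion: 10=27  11=21  12=31  13=12  14=18  15=4  16=19
Turnaround (C−A): 10=27  11=21  12=31  13=12  14=18  15=4  16=19
Waiting = turnaround − burst: 10=21, 11=19, 12=27, 13=4, 14=12, 15=0, 16=18
Total waiting = 21 + 19 + 27 + 4 + 12 + 0 + 18 = 101

101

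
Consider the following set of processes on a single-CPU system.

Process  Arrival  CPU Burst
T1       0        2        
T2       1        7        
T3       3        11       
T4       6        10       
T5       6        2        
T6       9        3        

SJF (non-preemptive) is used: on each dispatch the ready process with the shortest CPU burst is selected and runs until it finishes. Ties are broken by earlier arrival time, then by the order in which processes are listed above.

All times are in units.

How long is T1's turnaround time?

Timeline: | T1 0-2 | T2 2-9 | T5 9-11 | T6 11-14 | T4 14-24 | T3 24-35 |
Completion: T1=2  T2=9  T3=35  T4=24  T5=11  T6=14
Turnaround (C−A): T1=2  T2=8  T3=32  T4=18  T5=5  T6=5
Turnaround(T1) = completion − arrival = 2 − 0 = 2

2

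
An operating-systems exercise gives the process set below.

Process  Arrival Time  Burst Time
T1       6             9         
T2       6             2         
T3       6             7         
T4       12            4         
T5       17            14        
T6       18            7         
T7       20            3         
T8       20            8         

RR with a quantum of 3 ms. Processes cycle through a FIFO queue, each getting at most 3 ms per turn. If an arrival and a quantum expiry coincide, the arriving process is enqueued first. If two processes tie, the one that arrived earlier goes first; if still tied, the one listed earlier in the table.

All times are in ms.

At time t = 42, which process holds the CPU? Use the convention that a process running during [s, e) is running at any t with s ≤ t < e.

T5

Schedule: | idle 0-6 | T1 6-9 | T2 9-11 | T3 11-14 | T1 14-17 | T4 17-20 | T3 20-23 | T5 23-26 | T1 26-29 | T6 29-32 | T7 32-35 | T8 35-38 | T4 38-39 | T3 39-40 | T5 40-43 | T6 43-46 | T8 46-49 | T5 49-52 | T6 52-53 | T8 53-55 | T5 55-60 |
Completion: T1=29  T2=11  T3=40  T4=39  T5=60  T6=53  T7=35  T8=55
Turnaround (C−A): T1=23  T2=5  T3=34  T4=27  T5=43  T6=35  T7=15  T8=35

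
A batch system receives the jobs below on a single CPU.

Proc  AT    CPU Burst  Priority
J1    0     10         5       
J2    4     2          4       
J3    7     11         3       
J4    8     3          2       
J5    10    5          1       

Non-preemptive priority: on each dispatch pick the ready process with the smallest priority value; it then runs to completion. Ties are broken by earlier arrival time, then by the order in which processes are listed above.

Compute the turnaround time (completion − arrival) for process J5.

5

Schedule: | J1 0-10 | J5 10-15 | J4 15-18 | J3 18-29 | J2 29-31 |
Completion: J1=10  J2=31  J3=29  J4=18  J5=15
Turnaround (C−A): J1=10  J2=27  J3=22  J4=10  J5=5
Turnaround(J5) = completion − arrival = 15 − 10 = 5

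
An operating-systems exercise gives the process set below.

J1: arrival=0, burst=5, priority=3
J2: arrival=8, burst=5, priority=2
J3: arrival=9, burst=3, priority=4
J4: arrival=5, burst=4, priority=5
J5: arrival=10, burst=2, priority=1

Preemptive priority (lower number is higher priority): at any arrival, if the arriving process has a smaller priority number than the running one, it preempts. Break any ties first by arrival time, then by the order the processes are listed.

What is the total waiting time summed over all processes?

Gantt: | J1 0-5 | J4 5-8 | J2 8-10 | J5 10-12 | J2 12-15 | J3 15-18 | J4 18-19 |
Completion: J1=5  J2=15  J3=18  J4=19  J5=12
Waiting = turnaround − burst: J1=0, J2=2, J3=6, J4=10, J5=0
Total waiting = 0 + 2 + 6 + 10 + 0 = 18

18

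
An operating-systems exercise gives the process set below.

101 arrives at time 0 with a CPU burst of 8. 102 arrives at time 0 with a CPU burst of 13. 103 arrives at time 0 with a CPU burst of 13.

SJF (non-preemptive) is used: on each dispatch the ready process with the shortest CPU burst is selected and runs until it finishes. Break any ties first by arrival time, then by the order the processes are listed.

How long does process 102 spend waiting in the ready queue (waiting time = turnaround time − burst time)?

Gantt: | 101 0-8 | 102 8-21 | 103 21-34 |
Completion: 101=8  102=21  103=34
Waiting(102) = turnaround − burst = 21 − 13 = 8

8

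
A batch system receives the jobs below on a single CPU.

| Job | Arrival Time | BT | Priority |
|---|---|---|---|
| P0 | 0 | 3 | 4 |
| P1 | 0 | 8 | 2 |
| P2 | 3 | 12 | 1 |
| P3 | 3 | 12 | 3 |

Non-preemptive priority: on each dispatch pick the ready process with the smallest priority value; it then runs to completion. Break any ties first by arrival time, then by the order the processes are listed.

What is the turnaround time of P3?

Gantt: | P1 0-8 | P2 8-20 | P3 20-32 | P0 32-35 |
Completion: P0=35  P1=8  P2=20  P3=32
Turnaround (C−A): P0=35  P1=8  P2=17  P3=29
Turnaround(P3) = completion − arrival = 32 − 3 = 29

29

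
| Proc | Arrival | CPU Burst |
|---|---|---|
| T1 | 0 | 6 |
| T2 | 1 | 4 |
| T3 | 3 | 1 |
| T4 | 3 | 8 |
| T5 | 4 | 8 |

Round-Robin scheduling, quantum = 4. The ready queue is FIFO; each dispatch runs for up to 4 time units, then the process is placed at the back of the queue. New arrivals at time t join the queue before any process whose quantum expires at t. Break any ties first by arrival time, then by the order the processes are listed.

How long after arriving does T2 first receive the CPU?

Schedule: | T1 0-4 | T2 4-8 | T3 8-9 | T4 9-13 | T5 13-17 | T1 17-19 | T4 19-23 | T5 23-27 |
Completion: T1=19  T2=8  T3=9  T4=23  T5=27
Response(T2) = first start − arrival = 4 − 1 = 3

3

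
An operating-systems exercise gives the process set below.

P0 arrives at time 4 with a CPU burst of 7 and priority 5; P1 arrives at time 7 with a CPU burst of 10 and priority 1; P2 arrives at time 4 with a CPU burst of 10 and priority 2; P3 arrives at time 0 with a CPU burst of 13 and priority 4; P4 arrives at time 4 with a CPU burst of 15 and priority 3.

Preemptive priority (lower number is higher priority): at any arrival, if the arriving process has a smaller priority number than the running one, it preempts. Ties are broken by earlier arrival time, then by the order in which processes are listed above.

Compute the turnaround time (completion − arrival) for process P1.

Timeline: | P3 0-4 | P2 4-7 | P1 7-17 | P2 17-24 | P4 24-39 | P3 39-48 | P0 48-55 |
Completion: P0=55  P1=17  P2=24  P3=48  P4=39
Turnaround (C−A): P0=51  P1=10  P2=20  P3=48  P4=35
Turnaround(P1) = completion − arrival = 17 − 7 = 10

10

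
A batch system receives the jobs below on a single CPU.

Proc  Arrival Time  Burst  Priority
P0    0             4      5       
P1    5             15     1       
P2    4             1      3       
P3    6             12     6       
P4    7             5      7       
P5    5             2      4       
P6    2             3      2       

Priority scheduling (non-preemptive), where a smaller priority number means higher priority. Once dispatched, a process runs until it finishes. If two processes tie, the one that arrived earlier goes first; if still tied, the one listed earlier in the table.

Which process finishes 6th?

P3

Timeline: | P0 0-4 | P6 4-7 | P1 7-22 | P2 22-23 | P5 23-25 | P3 25-37 | P4 37-42 |
Completion: P0=4  P1=22  P2=23  P3=37  P4=42  P5=25  P6=7
Turnaround (C−A): P0=4  P1=17  P2=19  P3=31  P4=35  P5=20  P6=5
Finish order: P0 → P6 → P1 → P2 → P5 → P3 → P4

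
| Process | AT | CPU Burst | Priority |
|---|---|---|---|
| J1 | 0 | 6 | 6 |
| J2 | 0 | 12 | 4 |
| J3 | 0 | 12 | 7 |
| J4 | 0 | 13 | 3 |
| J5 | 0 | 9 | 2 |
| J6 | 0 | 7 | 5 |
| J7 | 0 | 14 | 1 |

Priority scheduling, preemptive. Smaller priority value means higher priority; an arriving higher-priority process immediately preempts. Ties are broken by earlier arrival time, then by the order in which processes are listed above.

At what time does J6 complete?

55

Timeline: | J7 0-14 | J5 14-23 | J4 23-36 | J2 36-48 | J6 48-55 | J1 55-61 | J3 61-73 |
Completion: J1=61  J2=48  J3=73  J4=36  J5=23  J6=55  J7=14
Turnaround (C−A): J1=61  J2=48  J3=73  J4=36  J5=23  J6=55  J7=14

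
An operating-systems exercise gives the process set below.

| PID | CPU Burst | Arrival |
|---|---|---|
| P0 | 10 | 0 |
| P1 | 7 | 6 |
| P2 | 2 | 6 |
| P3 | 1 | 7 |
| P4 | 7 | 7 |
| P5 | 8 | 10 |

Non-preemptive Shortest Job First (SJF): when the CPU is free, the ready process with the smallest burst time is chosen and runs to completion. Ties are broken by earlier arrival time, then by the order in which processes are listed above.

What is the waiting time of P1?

Timeline: | P0 0-10 | P3 10-11 | P2 11-13 | P1 13-20 | P4 20-27 | P5 27-35 |
Completion: P0=10  P1=20  P2=13  P3=11  P4=27  P5=35
Waiting(P1) = turnaround − burst = 14 − 7 = 7

7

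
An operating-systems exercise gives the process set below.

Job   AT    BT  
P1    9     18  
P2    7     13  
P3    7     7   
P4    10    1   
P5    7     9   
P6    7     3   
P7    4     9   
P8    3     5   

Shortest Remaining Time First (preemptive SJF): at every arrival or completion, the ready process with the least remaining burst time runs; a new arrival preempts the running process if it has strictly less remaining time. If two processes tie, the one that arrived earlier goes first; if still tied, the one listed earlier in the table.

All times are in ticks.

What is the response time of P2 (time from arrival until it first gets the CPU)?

Gantt: | idle 0-3 | P8 3-8 | P6 8-11 | P4 11-12 | P3 12-19 | P7 19-28 | P5 28-37 | P2 37-50 | P1 50-68 |
Completion: P1=68  P2=50  P3=19  P4=12  P5=37  P6=11  P7=28  P8=8
Response(P2) = first start − arrival = 37 − 7 = 30

30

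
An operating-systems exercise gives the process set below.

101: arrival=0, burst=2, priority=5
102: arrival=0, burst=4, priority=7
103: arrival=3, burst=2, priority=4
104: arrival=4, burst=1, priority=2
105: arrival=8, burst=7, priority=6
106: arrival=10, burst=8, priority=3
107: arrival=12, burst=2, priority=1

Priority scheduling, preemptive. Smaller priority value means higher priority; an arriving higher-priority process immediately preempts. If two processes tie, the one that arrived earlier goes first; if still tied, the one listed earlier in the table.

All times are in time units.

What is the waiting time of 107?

Gantt: | 101 0-2 | 102 2-3 | 103 3-4 | 104 4-5 | 103 5-6 | 102 6-8 | 105 8-10 | 106 10-12 | 107 12-14 | 106 14-20 | 105 20-25 | 102 25-26 |
Completion: 101=2  102=26  103=6  104=5  105=25  106=20  107=14
Waiting(107) = turnaround − burst = 2 − 2 = 0

0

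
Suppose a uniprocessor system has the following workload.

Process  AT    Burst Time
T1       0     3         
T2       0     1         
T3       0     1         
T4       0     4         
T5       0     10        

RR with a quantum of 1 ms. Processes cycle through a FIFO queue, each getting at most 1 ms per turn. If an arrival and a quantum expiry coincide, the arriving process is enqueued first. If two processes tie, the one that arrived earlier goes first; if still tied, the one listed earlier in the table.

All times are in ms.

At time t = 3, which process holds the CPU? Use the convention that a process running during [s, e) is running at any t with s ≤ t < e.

T4

Gantt: | T1 0-1 | T2 1-2 | T3 2-3 | T4 3-4 | T5 4-5 | T1 5-6 | T4 6-7 | T5 7-8 | T1 8-9 | T4 9-10 | T5 10-11 | T4 11-12 | T5 12-19 |
Completion: T1=9  T2=2  T3=3  T4=12  T5=19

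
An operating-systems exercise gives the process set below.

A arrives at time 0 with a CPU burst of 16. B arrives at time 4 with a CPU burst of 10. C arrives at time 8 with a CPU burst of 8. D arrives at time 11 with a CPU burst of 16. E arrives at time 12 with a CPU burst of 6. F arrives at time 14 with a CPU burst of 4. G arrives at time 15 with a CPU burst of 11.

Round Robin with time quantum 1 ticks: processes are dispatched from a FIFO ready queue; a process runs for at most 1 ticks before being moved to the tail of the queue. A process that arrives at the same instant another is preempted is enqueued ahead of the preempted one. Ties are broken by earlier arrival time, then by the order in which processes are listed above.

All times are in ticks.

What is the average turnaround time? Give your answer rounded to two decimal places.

Gantt: | A 0-4 | B 4-5 | A 5-6 | B 6-7 | A 7-8 | B 8-9 | C 9-10 | A 10-11 | B 11-12 | C 12-13 | D 13-14 | A 14-15 | E 15-16 | B 16-17 | C 17-18 | F 18-19 | D 19-20 | G 20-21 | A 21-22 | E 22-23 | B 23-24 | C 24-25 | F 25-26 | D 26-27 | G 27-28 | A 28-29 | E 29-30 | B 30-31 | C 31-32 | F 32-33 | D 33-34 | G 34-35 | A 35-36 | E 36-37 | B 37-38 | C 38-39 | F 39-40 | D 40-41 | G 41-42 | A 42-43 | E 43-44 | B 44-45 | C 45-46 | D 46-47 | G 47-48 | A 48-49 | E 49-50 | B 50-51 | C 51-52 | D 52-53 | G 53-54 | A 54-55 | D 55-56 | G 56-57 | A 57-58 | D 58-59 | G 59-60 | A 60-61 | D 61-62 | G 62-63 | D 63-64 | G 64-65 | D 65-66 | G 66-67 | D 67-71 |
Completion: A=61  B=51  C=52  D=71  E=50  F=40  G=67
Turnaround times: A=61, B=47, C=44, D=60, E=38, F=26, G=52
Average turnaround = (61+47+44+60+38+26+52) / 7 = 328/7 = 46.86

46.86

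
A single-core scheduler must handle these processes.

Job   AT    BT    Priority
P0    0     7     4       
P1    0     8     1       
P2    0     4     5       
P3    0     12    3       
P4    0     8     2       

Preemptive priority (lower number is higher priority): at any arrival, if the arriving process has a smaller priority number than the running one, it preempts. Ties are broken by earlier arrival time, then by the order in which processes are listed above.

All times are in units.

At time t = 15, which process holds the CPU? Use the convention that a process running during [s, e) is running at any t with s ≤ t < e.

P4

Gantt: | P1 0-8 | P4 8-16 | P3 16-28 | P0 28-35 | P2 35-39 |
Completion: P0=35  P1=8  P2=39  P3=28  P4=16
Turnaround (C−A): P0=35  P1=8  P2=39  P3=28  P4=16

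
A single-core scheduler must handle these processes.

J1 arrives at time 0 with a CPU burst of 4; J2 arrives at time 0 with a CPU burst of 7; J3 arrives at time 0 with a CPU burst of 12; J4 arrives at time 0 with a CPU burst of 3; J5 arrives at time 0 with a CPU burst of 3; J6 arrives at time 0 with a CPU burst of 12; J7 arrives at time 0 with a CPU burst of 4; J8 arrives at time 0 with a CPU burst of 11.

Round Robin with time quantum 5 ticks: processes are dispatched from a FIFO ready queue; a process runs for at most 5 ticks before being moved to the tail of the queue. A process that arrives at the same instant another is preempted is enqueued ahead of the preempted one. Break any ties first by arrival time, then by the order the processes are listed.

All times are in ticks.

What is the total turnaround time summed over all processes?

Gantt: | J1 0-4 | J2 4-9 | J3 9-14 | J4 14-17 | J5 17-20 | J6 20-25 | J7 25-29 | J8 29-34 | J2 34-36 | J3 36-41 | J6 41-46 | J8 46-51 | J3 51-53 | J6 53-55 | J8 55-56 |
Completion: J1=4  J2=36  J3=53  J4=17  J5=20  J6=55  J7=29  J8=56
Turnaround (C−A): J1=4  J2=36  J3=53  J4=17  J5=20  J6=55  J7=29  J8=56
Turnaround = completion − arrival: J1=4, J2=36, J3=53, J4=17, J5=20, J6=55, J7=29, J8=56
Total turnaround = 4 + 36 + 53 + 17 + 20 + 55 + 29 + 56 = 270

270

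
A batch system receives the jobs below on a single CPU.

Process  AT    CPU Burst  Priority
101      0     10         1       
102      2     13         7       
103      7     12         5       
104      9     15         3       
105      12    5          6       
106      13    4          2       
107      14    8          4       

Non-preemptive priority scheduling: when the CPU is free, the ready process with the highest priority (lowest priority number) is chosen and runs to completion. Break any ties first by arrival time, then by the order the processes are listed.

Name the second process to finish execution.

Gantt: | 101 0-10 | 104 10-25 | 106 25-29 | 107 29-37 | 103 37-49 | 105 49-54 | 102 54-67 |
Completion: 101=10  102=67  103=49  104=25  105=54  106=29  107=37
Turnaround (C−A): 101=10  102=65  103=42  104=16  105=42  106=16  107=23
Finish order: 101 → 104 → 106 → 107 → 103 → 105 → 102

104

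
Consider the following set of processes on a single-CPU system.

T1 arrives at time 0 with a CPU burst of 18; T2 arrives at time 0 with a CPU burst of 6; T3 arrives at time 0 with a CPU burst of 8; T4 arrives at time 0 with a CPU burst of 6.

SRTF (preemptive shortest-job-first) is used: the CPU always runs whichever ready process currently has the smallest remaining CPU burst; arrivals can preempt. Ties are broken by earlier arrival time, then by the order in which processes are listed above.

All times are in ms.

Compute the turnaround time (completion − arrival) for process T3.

20

Timeline: | T2 0-6 | T4 6-12 | T3 12-20 | T1 20-38 |
Completion: T1=38  T2=6  T3=20  T4=12
Turnaround (C−A): T1=38  T2=6  T3=20  T4=12
Turnaround(T3) = completion − arrival = 20 − 0 = 20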